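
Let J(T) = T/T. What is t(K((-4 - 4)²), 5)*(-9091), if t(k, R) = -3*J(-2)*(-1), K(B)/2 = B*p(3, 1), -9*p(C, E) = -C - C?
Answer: -27273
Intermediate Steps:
p(C, E) = 2*C/9 (p(C, E) = -(-C - C)/9 = -(-2)*C/9 = 2*C/9)
J(T) = 1
K(B) = 4*B/3 (K(B) = 2*(B*((2/9)*3)) = 2*(B*(⅔)) = 2*(2*B/3) = 4*B/3)
t(k, R) = 3 (t(k, R) = -3*1*(-1) = -3*(-1) = 3)
t(K((-4 - 4)²), 5)*(-9091) = 3*(-9091) = -27273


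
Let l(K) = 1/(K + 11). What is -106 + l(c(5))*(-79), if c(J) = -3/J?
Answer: -5907/52 ≈ -113.60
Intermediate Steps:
l(K) = 1/(11 + K)
-106 + l(c(5))*(-79) = -106 - 79/(11 - 3/5) = -106 - 79/(11 - 3*⅕) = -106 - 79/(11 - ⅗) = -106 - 79/(52/5) = -106 + (5/52)*(-79) = -106 - 395/52 = -5907/52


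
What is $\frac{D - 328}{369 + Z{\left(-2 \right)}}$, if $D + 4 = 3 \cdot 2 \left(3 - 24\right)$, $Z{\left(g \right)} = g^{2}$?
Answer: $- \frac{458}{373} \approx -1.2279$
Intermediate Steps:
$D = -130$ ($D = -4 + 3 \cdot 2 \left(3 - 24\right) = -4 + 6 \left(3 - 24\right) = -4 + 6 \left(-21\right) = -4 - 126 = -130$)
$\frac{D - 328}{369 + Z{\left(-2 \right)}} = \frac{-130 - 328}{369 + \left(-2\right)^{2}} = - \frac{458}{369 + 4} = - \frac{458}{373}$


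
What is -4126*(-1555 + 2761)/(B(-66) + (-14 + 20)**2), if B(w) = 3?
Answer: -1658652/13 ≈ -1.2759e+5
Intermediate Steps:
-4126*(-1555 + 2761)/(B(-66) + (-14 + 20)**2) = -4126*(-1555 + 2761)/(3 + (-14 + 20)**2) = -4126*1206/(3 + 6**2) = -4126*1206/(3 + 36) = -4126/(39*(1/1206)) = -4126/13/402 = -4126*402/13 = -1658652/13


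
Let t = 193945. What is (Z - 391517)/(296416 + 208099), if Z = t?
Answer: -197572/504515 ≈ -0.39161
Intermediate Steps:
Z = 193945
(Z - 391517)/(296416 + 208099) = (193945 - 391517)/(296416 + 208099) = -197572/504515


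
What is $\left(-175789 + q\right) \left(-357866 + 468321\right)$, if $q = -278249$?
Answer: $-50150767290$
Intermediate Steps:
$\left(-175789 + q\right) \left(-357866 + 468321\right) = \left(-175789 - 278249\right) \left(-357866 + 468321\right) = \left(-454038\right) 110455 = -50150767290$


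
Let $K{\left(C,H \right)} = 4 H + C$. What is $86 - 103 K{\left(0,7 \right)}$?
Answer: $-2798$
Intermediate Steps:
$K{\left(C,H \right)} = C + 4 H$
$86 - 103 K{\left(0,7 \right)} = 86 - 103 \left(0 + 4 \cdot 7\right) = 86 - 103 \left(0 + 28\right) = 86 - 2884 = -2798$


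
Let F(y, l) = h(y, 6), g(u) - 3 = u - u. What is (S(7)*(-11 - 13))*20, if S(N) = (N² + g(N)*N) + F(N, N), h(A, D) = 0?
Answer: -33600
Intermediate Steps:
g(u) = 3 (g(u) = 3 + (u - u) = 3 + 0 = 3)
F(y, l) = 0
S(N) = N² + 3*N (S(N) = (N² + 3*N) + 0 = N² + 3*N)
(S(7)*(-11 - 13))*20 = ((7*(3 + 7))*(-11 - 13))*20 = ((7*10)*(-24))*20 = (70*(-24))*20 = -1680*20 = -33600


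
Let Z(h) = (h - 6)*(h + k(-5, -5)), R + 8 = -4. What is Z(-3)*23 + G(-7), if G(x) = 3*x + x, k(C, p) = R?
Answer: 3077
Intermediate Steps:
R = -12 (R = -8 - 4 = -12)
k(C, p) = -12
G(x) = 4*x
Z(h) = (-12 + h)*(-6 + h) (Z(h) = (h - 6)*(h - 12) = (-6 + h)*(-12 + h) = (-12 + h)*(-6 + h))
Z(-3)*23 + G(-7) = (72 + (-3)² - 18*(-3))*23 + 4*(-7) = (72 + 9 + 54)*23 - 28 = 135*23 - 28 = 3105 - 28 = 3077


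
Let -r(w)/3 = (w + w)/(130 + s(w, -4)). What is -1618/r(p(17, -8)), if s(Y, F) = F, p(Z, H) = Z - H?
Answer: 33978/25 ≈ 1359.1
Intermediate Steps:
r(w) = -w/21 (r(w) = -3*(w + w)/(130 - 4) = -3*2*w/126 = -w/21)
-1618/r(p(17, -8)) = -1618*(-21/(17 - 1*(-8))) = -1618*(-21/(17 + 8)) = -1618/((-1/21*25)) = -1618/(-25/21) = -1618*(-21/25) = 33978/25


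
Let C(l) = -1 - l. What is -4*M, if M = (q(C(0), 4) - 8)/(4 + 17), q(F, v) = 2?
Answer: 8/7 ≈ 1.1429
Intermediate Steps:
M = -2/7 (M = (2 - 8)/(4 + 17) = -6/21 = -6*1/21 = -2/7 ≈ -0.28571)
-4*M = -4*(-2/7) = 8/7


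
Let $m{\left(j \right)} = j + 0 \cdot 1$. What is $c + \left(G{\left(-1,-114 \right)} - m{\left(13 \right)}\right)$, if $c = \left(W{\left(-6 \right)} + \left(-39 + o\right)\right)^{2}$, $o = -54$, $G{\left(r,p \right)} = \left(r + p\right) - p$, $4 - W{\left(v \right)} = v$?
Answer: $6875$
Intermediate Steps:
$W{\left(v \right)} = 4 - v$
$G{\left(r,p \right)} = r$ ($G{\left(r,p \right)} = \left(p + r\right) - p = r$)
$m{\left(j \right)} = j$ ($m{\left(j \right)} = j + 0 = j$)
$c = 6889$ ($c = \left(\left(4 - -6\right) - 93\right)^{2} = \left(\left(4 + 6\right) - 93\right)^{2} = \left(10 - 93\right)^{2} = \left(-83\right)^{2} = 6889$)
$c + \left(G{\left(-1,-114 \right)} - m{\left(13 \right)}\right) = 6889 - 14 = 6875$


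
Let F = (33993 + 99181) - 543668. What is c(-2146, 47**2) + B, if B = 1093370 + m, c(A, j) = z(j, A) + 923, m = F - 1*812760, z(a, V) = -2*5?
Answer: -128971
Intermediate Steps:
z(a, V) = -10
F = -410494 (F = 133174 - 543668 = -410494)
m = -1223254 (m = -410494 - 1*812760 = -410494 - 812760 = -1223254)
c(A, j) = 913 (c(A, j) = -10 + 923 = 913)
B = -129884 (B = 1093370 - 1223254 = -129884)
c(-2146, 47**2) + B = 913 - 129884 = -128971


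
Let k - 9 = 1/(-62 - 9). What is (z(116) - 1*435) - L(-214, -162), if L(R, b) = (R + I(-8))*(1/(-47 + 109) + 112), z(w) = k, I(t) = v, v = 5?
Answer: 101181541/4402 ≈ 22985.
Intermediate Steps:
I(t) = 5
k = 638/71 (k = 9 + 1/(-62 - 9) = 9 + 1/(-71) = 9 - 1/71 = 638/71 ≈ 8.9859)
z(w) = 638/71
L(R, b) = 34725/62 + 6945*R/62 (L(R, b) = (R + 5)*(1/(-47 + 109) + 112) = (5 + R)*(1/62 + 112) = (5 + R)*(6945/62) = 34725/62 + 6945*R/62)
(z(116) - 1*435) - L(-214, -162) = (638/71 - 1*435) - (34725/62 + (6945/62)*(-214)) = (638/71 - 435) - (34725/62 - 743115/31) = -30247/71 - 1*(-1451505/62) = -30247/71 + 1451505/62 = 101181541/4402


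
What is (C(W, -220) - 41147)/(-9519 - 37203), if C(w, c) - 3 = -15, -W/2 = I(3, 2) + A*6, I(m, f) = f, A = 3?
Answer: 41159/46722 ≈ 0.88093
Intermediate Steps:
W = -40 (W = -2*(2 + 3*6) = -2*(2 + 18) = -2*20 = -40)
C(w, c) = -12 (C(w, c) = 3 - 15 = -12)
(C(W, -220) - 41147)/(-9519 - 37203) = (-12 - 41147)/(-9519 - 37203) = -41159/(-46722) = -41159*(-1/46722) = 41159/46722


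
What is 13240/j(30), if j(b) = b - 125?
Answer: -2648/19 ≈ -139.37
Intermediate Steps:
j(b) = -125 + b
13240/j(30) = 13240/(-125 + 30) = 13240/(-95) = 13240*(-1/95) = -2648/19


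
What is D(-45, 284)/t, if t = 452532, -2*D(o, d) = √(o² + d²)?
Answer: -√82681/905064 ≈ -0.00031770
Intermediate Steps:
D(o, d) = -√(d² + o²)/2 (D(o, d) = -√(o² + d²)/2 = -√(d² + o²)/2)
D(-45, 284)/t = -√(284² + (-45)²)/2/452532 = -√(80656 + 2025)/2*(1/452532) = -√82681/2*(1/452532) = -√82681/905064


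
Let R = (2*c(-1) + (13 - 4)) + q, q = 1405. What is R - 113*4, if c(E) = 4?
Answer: 970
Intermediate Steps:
R = 1422 (R = (2*4 + (13 - 4)) + 1405 = (8 + 9) + 1405 = 17 + 1405 = 1422)
R - 113*4 = 1422 - 113*4 = 1422 - 1*452 = 1422 - 452 = 970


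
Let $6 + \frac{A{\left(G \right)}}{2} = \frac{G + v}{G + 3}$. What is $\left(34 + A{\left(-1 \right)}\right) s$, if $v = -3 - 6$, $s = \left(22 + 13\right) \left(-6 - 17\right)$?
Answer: $-9660$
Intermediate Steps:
$s = -805$ ($s = 35 \left(-23\right) = -805$)
$v = -9$ ($v = -3 - 6 = -9$)
$A{\left(G \right)} = -12 + \frac{2 \left(-9 + G\right)}{3 + G}$ ($A{\left(G \right)} = -12 + 2 \frac{G - 9}{G + 3} = -12 + 2 \frac{-9 + G}{3 + G} = -12 + \frac{2 \left(-9 + G\right)}{3 + G}$)
$\left(34 + A{\left(-1 \right)}\right) s = \left(34 + \frac{2 \left(-27 - -5\right)}{3 - 1}\right) \left(-805\right) = \left(34 + \frac{2 \left(-27 + 5\right)}{2}\right) \left(-805\right) = \left(34 + 2 \cdot \frac{1}{2} \left(-22\right)\right) \left(-805\right) = \left(34 - 22\right) \left(-805\right) = 12 \left(-805\right) = -9660$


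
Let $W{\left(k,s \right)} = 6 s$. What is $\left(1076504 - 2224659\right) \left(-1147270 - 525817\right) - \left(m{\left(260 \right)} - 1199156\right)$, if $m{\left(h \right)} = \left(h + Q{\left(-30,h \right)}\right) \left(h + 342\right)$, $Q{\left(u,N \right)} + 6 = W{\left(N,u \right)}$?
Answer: $1920964359093$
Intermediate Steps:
$Q{\left(u,N \right)} = -6 + 6 u$
$m{\left(h \right)} = \left(-186 + h\right) \left(342 + h\right)$ ($m{\left(h \right)} = \left(h + \left(-6 + 6 \left(-30\right)\right)\right) \left(h + 342\right) = \left(h - 186\right) \left(342 + h\right) = \left(-186 + h\right) \left(342 + h\right)$)
$\left(1076504 - 2224659\right) \left(-1147270 - 525817\right) - \left(m{\left(260 \right)} - 1199156\right) = \left(1076504 - 2224659\right) \left(-1147270 - 525817\right) - \left(\left(-63612 + 260^{2} + 156 \cdot 260\right) - 1199156\right) = \left(-1148155\right) \left(-1673087\right) - \left(\left(-63612 + 67600 + 40560\right) - 1199156\right) = 1920963204485 - \left(44548 - 1199156\right) = 1920963204485 - -1154608 = 1920963204485 + 1154608 = 1920964359093$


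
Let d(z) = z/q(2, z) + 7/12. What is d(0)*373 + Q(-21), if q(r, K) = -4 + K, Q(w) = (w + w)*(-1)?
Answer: 3115/12 ≈ 259.58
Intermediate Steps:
Q(w) = -2*w (Q(w) = (2*w)*(-1) = -2*w)
d(z) = 7/12 + z/(-4 + z) (d(z) = z/(-4 + z) + 7/12 = 7/12 + z/(-4 + z))
d(0)*373 + Q(-21) = ((-28 + 19*0)/(12*(-4 + 0)))*373 - 2*(-21) = ((1/12)*(-28 + 0)/(-4))*373 + 42 = ((1/12)*(-¼)*(-28))*373 + 42 = (7/12)*373 + 42 = 2611/12 + 42 = 3115/12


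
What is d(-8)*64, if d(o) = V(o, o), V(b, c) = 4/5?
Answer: 256/5 ≈ 51.200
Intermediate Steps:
V(b, c) = ⅘ (V(b, c) = 4*(⅕) = ⅘)
d(o) = ⅘
d(-8)*64 = (⅘)*64 = 256/5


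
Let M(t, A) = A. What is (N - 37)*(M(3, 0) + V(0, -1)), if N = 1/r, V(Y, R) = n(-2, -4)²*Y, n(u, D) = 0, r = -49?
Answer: 0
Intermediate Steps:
V(Y, R) = 0 (V(Y, R) = 0²*Y = 0*Y = 0)
N = -1/49 (N = 1/(-49) = -1/49 ≈ -0.020408)
(N - 37)*(M(3, 0) + V(0, -1)) = (-1/49 - 37)*(0 + 0) = -1814/49*0 = 0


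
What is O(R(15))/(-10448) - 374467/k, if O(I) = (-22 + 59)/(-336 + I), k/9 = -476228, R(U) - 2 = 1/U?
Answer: 4899936679951/56076595630416 ≈ 0.087379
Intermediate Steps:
R(U) = 2 + 1/U
k = -4286052 (k = 9*(-476228) = -4286052)
O(I) = 37/(-336 + I)
O(R(15))/(-10448) - 374467/k = (37/(-336 + (2 + 1/15)))/(-10448) - 374467/(-4286052) = (37/(-336 + (2 + 1/15)))*(-1/10448) - 374467*(-1/4286052) = (37/(-336 + 31/15))*(-1/10448) + 374467/4286052 = (37/(-5009/15))*(-1/10448) + 374467/4286052 = (37*(-15/5009))*(-1/10448) + 374467/4286052 = -555/5009*(-1/10448) + 374467/4286052 = 555/52334032 + 374467/4286052 = 4899936679951/56076595630416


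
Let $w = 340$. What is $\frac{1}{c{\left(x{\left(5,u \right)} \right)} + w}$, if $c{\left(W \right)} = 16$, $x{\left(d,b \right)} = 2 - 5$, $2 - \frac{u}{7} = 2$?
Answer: $\frac{1}{356} \approx 0.002809$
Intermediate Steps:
$u = 0$ ($u = 14 - 14 = 0$)
$x{\left(d,b \right)} = -3$
$\frac{1}{c{\left(x{\left(5,u \right)} \right)} + w} = \frac{1}{16 + 340} = \frac{1}{356}$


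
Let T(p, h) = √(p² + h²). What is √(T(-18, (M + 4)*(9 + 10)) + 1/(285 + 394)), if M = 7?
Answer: √(679 + 461041*√44005)/679 ≈ 14.484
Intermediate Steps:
T(p, h) = √(h² + p²)
√(T(-18, (M + 4)*(9 + 10)) + 1/(285 + 394)) = √(√(((7 + 4)*(9 + 10))² + (-18)²) + 1/(285 + 394)) = √(√((11*19)² + 324) + 1/679) = √(√(209² + 324) + 1/679) = √(√(43681 + 324) + 1/679) = √(√44005 + 1/679) = √(1/679 + √44005)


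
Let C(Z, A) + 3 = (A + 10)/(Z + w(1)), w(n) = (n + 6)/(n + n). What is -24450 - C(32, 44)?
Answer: -1735845/71 ≈ -24449.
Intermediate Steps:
w(n) = (6 + n)/(2*n) (w(n) = (6 + n)/((2*n)) = (6 + n)*(1/(2*n)) = (6 + n)/(2*n))
C(Z, A) = -3 + (10 + A)/(7/2 + Z) (C(Z, A) = -3 + (A + 10)/(Z + (½)*(6 + 1)/1) = -3 + (10 + A)/(Z + (½)*1*7) = -3 + (10 + A)/(Z + 7/2) = -3 + (10 + A)/(7/2 + Z))
-24450 - C(32, 44) = -24450 - (-1 - 6*32 + 2*44)/(7 + 2*32) = -24450 - (-1 - 192 + 88)/(7 + 64) = -24450 - (-105)/71 = -24450 - 1*(-105/71) = -24450 + 105/71 = -1735845/71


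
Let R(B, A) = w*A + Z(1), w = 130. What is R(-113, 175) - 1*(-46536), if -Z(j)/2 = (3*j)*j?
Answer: 69280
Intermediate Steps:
Z(j) = -6*j² (Z(j) = -2*3*j*j = -6*j²)
R(B, A) = -6 + 130*A (R(B, A) = 130*A - 6*1² = 130*A - 6*1 = 130*A - 6 = -6 + 130*A)
R(-113, 175) - 1*(-46536) = (-6 + 130*175) - 1*(-46536) = (-6 + 22750) + 46536 = 22744 + 46536 = 69280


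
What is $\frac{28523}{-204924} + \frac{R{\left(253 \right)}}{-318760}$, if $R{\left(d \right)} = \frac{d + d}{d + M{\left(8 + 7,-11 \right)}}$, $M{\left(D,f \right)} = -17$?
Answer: $- \frac{268226710103}{1926986440080} \approx -0.13919$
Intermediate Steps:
$R{\left(d \right)} = \frac{2 d}{-17 + d}$ ($R{\left(d \right)} = \frac{d + d}{d - 17} = \frac{2 d}{-17 + d}$)
$\frac{28523}{-204924} + \frac{R{\left(253 \right)}}{-318760} = \frac{28523}{-204924} + \frac{2 \cdot 253 \frac{1}{-17 + 253}}{-318760} = 28523 \left(- \frac{1}{204924}\right) + 2 \cdot 253 \cdot \frac{1}{236} \left(- \frac{1}{318760}\right) = - \frac{28523}{204924} + 2 \cdot 253 \cdot \frac{1}{236} \left(- \frac{1}{318760}\right) = - \frac{28523}{204924} + \frac{253}{118} \left(- \frac{1}{318760}\right) = - \frac{28523}{204924} - \frac{253}{37613680} = - \frac{268226710103}{1926986440080}$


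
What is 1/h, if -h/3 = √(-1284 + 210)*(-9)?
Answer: -I*√1074/28998 ≈ -0.0011301*I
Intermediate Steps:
h = 27*I*√1074 (h = -3*√(-1284 + 210)*(-9) = -3*√(-1074)*(-9) = -3*I*√1074*(-9) = -(-27)*I*√1074 = 27*I*√1074 ≈ 884.84*I)
1/h = 1/(27*I*√1074) = -I*√1074/28998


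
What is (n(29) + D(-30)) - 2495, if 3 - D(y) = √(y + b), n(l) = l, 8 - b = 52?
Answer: -2463 - I*√74 ≈ -2463.0 - 8.6023*I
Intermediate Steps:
b = -44 (b = 8 - 1*52 = 8 - 52 = -44)
D(y) = 3 - √(-44 + y) (D(y) = 3 - √(y - 44) = 3 - √(-44 + y))
(n(29) + D(-30)) - 2495 = (29 + (3 - √(-44 - 30))) - 2495 = (29 + (3 - √(-74))) - 2495 = (29 + (3 - I*√74)) - 2495 = (32 - I*√74) - 2495 = -2463 - I*√74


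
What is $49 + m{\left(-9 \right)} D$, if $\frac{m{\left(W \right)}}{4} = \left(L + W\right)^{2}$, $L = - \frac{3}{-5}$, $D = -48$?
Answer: $- \frac{337463}{25} \approx -13499.0$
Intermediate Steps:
$L = \frac{3}{5}$ ($L = \left(-3\right) \left(- \frac{1}{5}\right) = \frac{3}{5} \approx 0.6$)
$m{\left(W \right)} = 4 \left(\frac{3}{5} + W\right)^{2}$
$49 + m{\left(-9 \right)} D = 49 + \frac{4 \left(3 + 5 \left(-9\right)\right)^{2}}{25} \left(-48\right) = 49 + \frac{4 \left(3 - 45\right)^{2}}{25} \left(-48\right) = 49 + \frac{4 \left(-42\right)^{2}}{25} \left(-48\right) = 49 + \frac{4}{25} \cdot 1764 \left(-48\right) = 49 + \frac{7056}{25} \left(-48\right) = 49 - \frac{338688}{25} = - \frac{337463}{25}$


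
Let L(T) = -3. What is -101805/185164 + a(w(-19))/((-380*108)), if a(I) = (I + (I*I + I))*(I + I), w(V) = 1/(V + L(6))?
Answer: -5561022743713/10114442775360 ≈ -0.54981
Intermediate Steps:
w(V) = 1/(-3 + V) (w(V) = 1/(V - 3) = 1/(-3 + V))
a(I) = 2*I*(I² + 2*I) (a(I) = (I + (I² + I))*(2*I) = (I + (I + I²))*(2*I) = (I² + 2*I)*(2*I) = 2*I*(I² + 2*I))
-101805/185164 + a(w(-19))/((-380*108)) = -101805/185164 + (2*(1/(-3 - 19))²*(2 + 1/(-3 - 19)))/((-380*108)) = -101805*1/185164 + (2*(1/(-22))²*(2 + 1/(-22)))/(-41040) = -101805/185164 + (2*(-1/22)²*(2 - 1/22))*(-1/41040) = -101805/185164 + (2*(1/484)*(43/22))*(-1/41040) = -101805/185164 + (43/5324)*(-1/41040) = -101805/185164 - 43/218496960 = -5561022743713/10114442775360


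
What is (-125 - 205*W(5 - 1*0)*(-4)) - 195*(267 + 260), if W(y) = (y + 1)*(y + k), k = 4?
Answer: -58610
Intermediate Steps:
W(y) = (1 + y)*(4 + y) (W(y) = (y + 1)*(y + 4) = (1 + y)*(4 + y))
(-125 - 205*W(5 - 1*0)*(-4)) - 195*(267 + 260) = (-125 - 205*(4 + (5 - 1*0)**2 + 5*(5 - 1*0))*(-4)) - 195*(267 + 260) = (-125 - 205*(4 + (5 + 0)**2 + 5*(5 + 0))*(-4)) - 195*527 = (-125 - 205*(4 + 5**2 + 5*5)*(-4)) - 1*102765 = (-125 - 205*(4 + 25 + 25)*(-4)) - 102765 = (-125 - 11070*(-4)) - 102765 = (-125 - 205*(-216)) - 102765 = (-125 + 44280) - 102765 = 44155 - 102765 = -58610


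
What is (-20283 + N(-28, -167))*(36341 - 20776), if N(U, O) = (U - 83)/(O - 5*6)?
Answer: -62192136600/197 ≈ -3.1570e+8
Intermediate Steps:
N(U, O) = (-83 + U)/(-30 + O) (N(U, O) = (-83 + U)/(O - 30) = (-83 + U)/(-30 + O))
(-20283 + N(-28, -167))*(36341 - 20776) = (-20283 + (-83 - 28)/(-30 - 167))*(36341 - 20776) = (-20283 - 111/(-197))*15565 = (-20283 - 1/197*(-111))*15565 = (-20283 + 111/197)*15565 = -3995640/197*15565 = -62192136600/197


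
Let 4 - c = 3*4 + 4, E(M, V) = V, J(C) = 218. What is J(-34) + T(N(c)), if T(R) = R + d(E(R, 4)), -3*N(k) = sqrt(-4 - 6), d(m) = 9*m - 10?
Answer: 244 - I*sqrt(10)/3 ≈ 244.0 - 1.0541*I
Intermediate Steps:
c = -12 (c = 4 - (3*4 + 4) = 4 - (12 + 4) = 4 - 1*16 = 4 - 16 = -12)
d(m) = -10 + 9*m
N(k) = -I*sqrt(10)/3 (N(k) = -sqrt(-4 - 6)/3 = -I*sqrt(10)/3)
T(R) = 26 + R (T(R) = R + (-10 + 9*4) = R + (-10 + 36) = R + 26 = 26 + R)
J(-34) + T(N(c)) = 218 + (26 - I*sqrt(10)/3) = 244 - I*sqrt(10)/3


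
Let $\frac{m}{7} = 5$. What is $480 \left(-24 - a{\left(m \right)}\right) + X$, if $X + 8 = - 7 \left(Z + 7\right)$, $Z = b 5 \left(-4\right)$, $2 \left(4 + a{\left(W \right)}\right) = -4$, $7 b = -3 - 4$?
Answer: $-8837$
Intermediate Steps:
$m = 35$ ($m = 7 \cdot 5 = 35$)
$b = -1$ ($b = \frac{-3 - 4}{7} = \frac{1}{7} \left(-7\right) = -1$)
$a{\left(W \right)} = -6$ ($a{\left(W \right)} = -4 + \frac{1}{2} \left(-4\right) = -4 - 2 = -6$)
$Z = 20$ ($Z = - 5 \left(-4\right) = \left(-1\right) \left(-20\right) = 20$)
$X = -197$ ($X = -8 - 7 \left(20 + 7\right) = -8 - 189 = -197$)
$480 \left(-24 - a{\left(m \right)}\right) + X = 480 \left(-24 - -6\right) - 197 = 480 \left(-24 + 6\right) - 197 = 480 \left(-18\right) - 197 = -8640 - 197 = -8837$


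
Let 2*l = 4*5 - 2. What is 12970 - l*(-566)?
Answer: 18064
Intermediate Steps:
l = 9 (l = (4*5 - 2)/2 = (20 - 2)/2 = (1/2)*18 = 9)
12970 - l*(-566) = 12970 - 9*(-566) = 12970 - 1*(-5094) = 12970 + 5094 = 18064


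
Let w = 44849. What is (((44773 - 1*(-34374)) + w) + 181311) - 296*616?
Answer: 122971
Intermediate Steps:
(((44773 - 1*(-34374)) + w) + 181311) - 296*616 = (((44773 - 1*(-34374)) + 44849) + 181311) - 296*616 = (((44773 + 34374) + 44849) + 181311) - 182336 = ((79147 + 44849) + 181311) - 182336 = (123996 + 181311) - 182336 = 305307 - 182336 = 122971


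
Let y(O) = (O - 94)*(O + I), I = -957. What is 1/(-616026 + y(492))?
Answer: -1/801096 ≈ -1.2483e-6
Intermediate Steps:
y(O) = (-957 + O)*(-94 + O) (y(O) = (O - 94)*(O - 957) = (-94 + O)*(-957 + O) = (-957 + O)*(-94 + O))
1/(-616026 + y(492)) = 1/(-616026 + (89958 + 492² - 1051*492)) = 1/(-616026 + (89958 + 242064 - 517092)) = 1/(-616026 - 185070) = 1/(-801096) = -1/801096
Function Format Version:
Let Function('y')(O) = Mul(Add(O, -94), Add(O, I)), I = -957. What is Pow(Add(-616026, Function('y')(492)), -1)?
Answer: Rational(-1, 801096) ≈ -1.2483e-6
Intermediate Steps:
Function('y')(O) = Mul(Add(-957, O), Add(-94, O)) (Function('y')(O) = Mul(Add(O, -94), Add(O, -957)) = Mul(Add(-94, O), Add(-957, O)) = Mul(Add(-957, O), Add(-94, O)))
Pow(Add(-616026, Function('y')(492)), -1) = Pow(Add(-616026, Add(89958, Pow(492, 2), Mul(-1051, 492))), -1) = Pow(Add(-616026, Add(89958, 242064, -517092)), -1) = Pow(Add(-616026, -185070), -1) = Pow(-801096, -1) = Rational(-1, 801096)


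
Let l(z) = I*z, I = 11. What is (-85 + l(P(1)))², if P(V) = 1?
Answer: 5476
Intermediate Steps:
l(z) = 11*z
(-85 + l(P(1)))² = (-85 + 11*1)² = (-85 + 11)² = (-74)² = 5476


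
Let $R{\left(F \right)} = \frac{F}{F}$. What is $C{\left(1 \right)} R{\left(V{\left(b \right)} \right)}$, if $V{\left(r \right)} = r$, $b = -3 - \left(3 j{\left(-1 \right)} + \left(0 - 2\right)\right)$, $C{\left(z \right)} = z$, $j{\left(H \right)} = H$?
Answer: $1$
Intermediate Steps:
$b = 2$ ($b = -3 - \left(3 \left(-1\right) + \left(0 - 2\right)\right) = -3 - \left(-3 + \left(0 - 2\right)\right) = -3 - \left(-3 - 2\right) = -3 - -5 = -3 + 5 = 2$)
$R{\left(F \right)} = 1$
$C{\left(1 \right)} R{\left(V{\left(b \right)} \right)} = 1 \cdot 1 = 1$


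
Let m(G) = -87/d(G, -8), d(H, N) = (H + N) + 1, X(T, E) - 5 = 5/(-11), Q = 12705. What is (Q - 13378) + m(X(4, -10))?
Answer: -5738/9 ≈ -637.56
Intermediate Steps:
X(T, E) = 50/11 (X(T, E) = 5 + 5/(-11) = 5 + 5*(-1/11) = 5 - 5/11 = 50/11)
d(H, N) = 1 + H + N
m(G) = -87/(-7 + G) (m(G) = -87/(1 + G - 8) = -87/(-7 + G))
(Q - 13378) + m(X(4, -10)) = (12705 - 13378) - 87/(-7 + 50/11) = -673 - 87/(-27/11) = -673 - 87*(-11/27) = -673 + 319/9 = -5738/9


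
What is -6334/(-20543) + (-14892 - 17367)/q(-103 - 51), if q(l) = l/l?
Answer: -662690303/20543 ≈ -32259.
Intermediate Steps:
q(l) = 1
-6334/(-20543) + (-14892 - 17367)/q(-103 - 51) = -6334/(-20543) + (-14892 - 17367)/1 = -6334*(-1/20543) - 32259*1 = 6334/20543 - 32259 = -662690303/20543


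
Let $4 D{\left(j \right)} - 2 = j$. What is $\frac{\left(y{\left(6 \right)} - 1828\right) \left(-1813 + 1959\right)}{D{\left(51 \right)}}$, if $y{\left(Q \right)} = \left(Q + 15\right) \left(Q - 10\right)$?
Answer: $- \frac{1116608}{53} \approx -21068.0$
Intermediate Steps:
$y{\left(Q \right)} = \left(-10 + Q\right) \left(15 + Q\right)$ ($y{\left(Q \right)} = \left(15 + Q\right) \left(Q - 10\right) = \left(15 + Q\right) \left(-10 + Q\right) = \left(-10 + Q\right) \left(15 + Q\right)$)
$D{\left(j \right)} = \frac{1}{2} + \frac{j}{4}$
$\frac{\left(y{\left(6 \right)} - 1828\right) \left(-1813 + 1959\right)}{D{\left(51 \right)}} = \frac{\left(\left(-150 + 6^{2} + 5 \cdot 6\right) - 1828\right) \left(-1813 + 1959\right)}{\frac{1}{2} + \frac{1}{4} \cdot 51} = \frac{\left(\left(-150 + 36 + 30\right) - 1828\right) 146}{\frac{1}{2} + \frac{51}{4}} = \frac{\left(-84 - 1828\right) 146}{\frac{53}{4}} = \left(-1912\right) 146 \cdot \frac{4}{53} = \left(-279152\right) \frac{4}{53} = - \frac{1116608}{53}$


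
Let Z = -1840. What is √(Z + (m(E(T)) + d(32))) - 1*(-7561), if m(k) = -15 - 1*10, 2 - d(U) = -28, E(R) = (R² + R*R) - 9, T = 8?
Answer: 7561 + I*√1835 ≈ 7561.0 + 42.837*I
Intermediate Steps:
E(R) = -9 + 2*R² (E(R) = (R² + R²) - 9 = 2*R² - 9 = -9 + 2*R²)
d(U) = 30 (d(U) = 2 - 1*(-28) = 2 + 28 = 30)
m(k) = -25 (m(k) = -15 - 10 = -25)
√(Z + (m(E(T)) + d(32))) - 1*(-7561) = √(-1840 + (-25 + 30)) - 1*(-7561) = √(-1840 + 5) + 7561 = √(-1835) + 7561 = I*√1835 + 7561 = 7561 + I*√1835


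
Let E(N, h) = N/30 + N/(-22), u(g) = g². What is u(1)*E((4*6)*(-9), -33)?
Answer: 144/55 ≈ 2.6182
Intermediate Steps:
E(N, h) = -2*N/165 (E(N, h) = N*(1/30) + N*(-1/22) = N/30 - N/22 = -2*N/165)
u(1)*E((4*6)*(-9), -33) = 1²*(-2*4*6*(-9)/165) = 1*(-16*(-9)/55) = 1*(-2/165*(-216)) = 1*(144/55) = 144/55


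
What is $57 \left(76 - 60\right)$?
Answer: $912$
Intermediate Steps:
$57 \left(76 - 60\right) = 57 \cdot 16 = 912$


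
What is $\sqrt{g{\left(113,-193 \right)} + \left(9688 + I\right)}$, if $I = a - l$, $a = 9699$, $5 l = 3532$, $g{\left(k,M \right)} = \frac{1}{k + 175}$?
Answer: $\frac{7 \sqrt{5489810}}{120} \approx 136.68$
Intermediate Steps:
$g{\left(k,M \right)} = \frac{1}{175 + k}$
$l = \frac{3532}{5}$ ($l = \frac{1}{5} \cdot 3532 = \frac{3532}{5} \approx 706.4$)
$I = \frac{44963}{5}$ ($I = 9699 - \frac{3532}{5} = \frac{44963}{5} \approx 8992.6$)
$\sqrt{g{\left(113,-193 \right)} + \left(9688 + I\right)} = \sqrt{\frac{1}{175 + 113} + \left(9688 + \frac{44963}{5}\right)} = \sqrt{\frac{1}{288} + \frac{93403}{5}} = \sqrt{\frac{26900069}{1440}} = \frac{7 \sqrt{5489810}}{120}$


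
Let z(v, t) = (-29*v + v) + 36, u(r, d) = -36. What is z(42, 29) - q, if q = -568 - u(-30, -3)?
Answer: -608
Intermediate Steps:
z(v, t) = 36 - 28*v (z(v, t) = -28*v + 36 = 36 - 28*v)
q = -532 (q = -568 - 1*(-36) = -568 + 36 = -532)
z(42, 29) - q = (36 - 28*42) - 1*(-532) = (36 - 1176) + 532 = -1140 + 532 = -608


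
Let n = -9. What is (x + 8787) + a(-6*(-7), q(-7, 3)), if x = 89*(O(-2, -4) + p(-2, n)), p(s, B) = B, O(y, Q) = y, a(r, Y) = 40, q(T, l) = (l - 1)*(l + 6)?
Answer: 7848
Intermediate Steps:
q(T, l) = (-1 + l)*(6 + l)
x = -979 (x = 89*(-2 - 9) = 89*(-11) = -979)
(x + 8787) + a(-6*(-7), q(-7, 3)) = (-979 + 8787) + 40 = 7808 + 40 = 7848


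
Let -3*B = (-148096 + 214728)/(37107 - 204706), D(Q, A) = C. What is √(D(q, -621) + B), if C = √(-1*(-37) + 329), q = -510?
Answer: √(33502369704 + 252804823209*√366)/502797 ≈ 4.3890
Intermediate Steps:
C = √366 (C = √(37 + 329) = √366 ≈ 19.131)
D(Q, A) = √366
B = 66632/502797 (B = -(-148096 + 214728)/(3*(37107 - 204706)) = -66632/(3*(-167599)) = -66632*(-1)/(3*167599) = -⅓*(-66632/167599) = 66632/502797 ≈ 0.13252)
√(D(q, -621) + B) = √(√366 + 66632/502797) = √(66632/502797 + √366)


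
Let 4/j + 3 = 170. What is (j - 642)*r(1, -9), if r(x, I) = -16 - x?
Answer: 1822570/167 ≈ 10914.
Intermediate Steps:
j = 4/167 (j = 4/(-3 + 170) = 4/167 ≈ 0.023952)
(j - 642)*r(1, -9) = (4/167 - 642)*(-16 - 1*1) = -107210*(-16 - 1)/167 = -107210/167*(-17) = 1822570/167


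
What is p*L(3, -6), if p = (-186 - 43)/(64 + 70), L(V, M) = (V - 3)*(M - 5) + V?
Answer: -687/134 ≈ -5.1269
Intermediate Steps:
L(V, M) = V + (-5 + M)*(-3 + V) (L(V, M) = (-3 + V)*(-5 + M) + V = (-5 + M)*(-3 + V) + V = V + (-5 + M)*(-3 + V))
p = -229/134 ≈ -1.7090
p*L(3, -6) = -229*(15 - 4*3 - 3*(-6) - 6*3)/134 = -229*(15 - 12 + 18 - 18)/134 = -229/134*3 = -687/134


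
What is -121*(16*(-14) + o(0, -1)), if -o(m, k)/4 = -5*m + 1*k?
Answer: 26620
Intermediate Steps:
o(m, k) = -4*k + 20*m (o(m, k) = -4*(-5*m + 1*k) = -4*(-5*m + k) = -4*(k - 5*m) = -4*k + 20*m)
-121*(16*(-14) + o(0, -1)) = -121*(16*(-14) + (-4*(-1) + 20*0)) = -121*(-224 + (4 + 0)) = -121*(-224 + 4) = -121*(-220) = 26620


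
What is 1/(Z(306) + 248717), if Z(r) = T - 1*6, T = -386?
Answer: 1/248325 ≈ 4.0270e-6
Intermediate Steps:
Z(r) = -392 (Z(r) = -386 - 1*6 = -386 - 6 = -392)
1/(Z(306) + 248717) = 1/(-392 + 248717) = 1/248325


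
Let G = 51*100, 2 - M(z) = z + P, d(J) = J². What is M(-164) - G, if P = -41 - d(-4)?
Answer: -4877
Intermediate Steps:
P = -57 (P = -41 - 1*(-4)² = -41 - 1*16 = -41 - 16 = -57)
M(z) = 59 - z (M(z) = 2 - (z - 57) = 2 - (-57 + z) = 2 + (57 - z) = 59 - z)
G = 5100
M(-164) - G = (59 - 1*(-164)) - 1*5100 = (59 + 164) - 5100 = 223 - 5100 = -4877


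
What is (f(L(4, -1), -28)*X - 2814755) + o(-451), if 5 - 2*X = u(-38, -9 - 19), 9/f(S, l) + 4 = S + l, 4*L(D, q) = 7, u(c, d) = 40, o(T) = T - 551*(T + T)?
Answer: -280502054/121 ≈ -2.3182e+6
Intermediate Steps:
o(T) = -1101*T (o(T) = T - 1102*T = -1101*T)
L(D, q) = 7/4 (L(D, q) = (¼)*7 = 7/4)
f(S, l) = 9/(-4 + S + l) (f(S, l) = 9/(-4 + (S + l)) = 9/(-4 + S + l))
X = -35/2 (X = 5/2 - ½*40 = 5/2 - 20 = -35/2 ≈ -17.500)
(f(L(4, -1), -28)*X - 2814755) + o(-451) = ((9/(-4 + 7/4 - 28))*(-35/2) - 2814755) - 1101*(-451) = ((9/(-121/4))*(-35/2) - 2814755) + 496551 = ((9*(-4/121))*(-35/2) - 2814755) + 496551 = (-36/121*(-35/2) - 2814755) + 496551 = (630/121 - 2814755) + 496551 = -340584725/121 + 496551 = -280502054/121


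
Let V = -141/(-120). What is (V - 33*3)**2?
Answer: 15311569/1600 ≈ 9569.7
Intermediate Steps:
V = 47/40 (V = -141*(-1/120) = 47/40 ≈ 1.1750)
(V - 33*3)**2 = (47/40 - 33*3)**2 = (47/40 - 99)**2 = (-3913/40)**2 = 15311569/1600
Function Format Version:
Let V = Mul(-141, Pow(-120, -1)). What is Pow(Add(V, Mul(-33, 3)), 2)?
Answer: Rational(15311569, 1600) ≈ 9569.7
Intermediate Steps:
V = Rational(47, 40) (V = Mul(-141, Rational(-1, 120)) = Rational(47, 40) ≈ 1.1750)
Pow(Add(V, Mul(-33, 3)), 2) = Pow(Add(Rational(47, 40), Mul(-33, 3)), 2) = Pow(Add(Rational(47, 40), -99), 2) = Pow(Rational(-3913, 40), 2) = Rational(15311569, 1600)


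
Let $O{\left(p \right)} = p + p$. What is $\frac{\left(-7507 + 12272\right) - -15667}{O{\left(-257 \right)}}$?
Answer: $- \frac{10216}{257} \approx -39.751$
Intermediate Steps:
$O{\left(p \right)} = 2 p$
$\frac{\left(-7507 + 12272\right) - -15667}{O{\left(-257 \right)}} = \frac{\left(-7507 + 12272\right) - -15667}{2 \left(-257\right)} = \frac{4765 + 15667}{-514} = 20432 \left(- \frac{1}{514}\right) = - \frac{10216}{257}$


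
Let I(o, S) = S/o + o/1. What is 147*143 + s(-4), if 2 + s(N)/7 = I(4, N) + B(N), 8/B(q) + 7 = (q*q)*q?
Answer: 1492932/71 ≈ 21027.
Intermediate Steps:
I(o, S) = o + S/o (I(o, S) = S/o + o*1 = S/o + o = o + S/o)
B(q) = 8/(-7 + q³) (B(q) = 8/(-7 + (q*q)*q) = 8/(-7 + q²*q) = 8/(-7 + q³))
s(N) = 14 + 56/(-7 + N³) + 7*N/4 (s(N) = -14 + 7*((4 + N/4) + 8/(-7 + N³)) = -14 + 7*(4 + 8/(-7 + N³) + N/4) = -14 + (28 + 56/(-7 + N³) + 7*N/4) = 14 + 56/(-7 + N³) + 7*N/4)
147*143 + s(-4) = 147*143 + 7*(32 + (-7 + (-4)³)*(8 - 4))/(4*(-7 + (-4)³)) = 21021 + 7*(32 + (-7 - 64)*4)/(4*(-7 - 64)) = 21021 + (7/4)*(32 - 71*4)/(-71) = 21021 + (7/4)*(-1/71)*(32 - 284) = 21021 + (7/4)*(-1/71)*(-252) = 21021 + 441/71 = 1492932/71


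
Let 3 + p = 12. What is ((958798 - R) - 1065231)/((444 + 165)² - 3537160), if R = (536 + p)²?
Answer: 403458/3166279 ≈ 0.12742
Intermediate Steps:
p = 9 (p = -3 + 12 = 9)
R = 297025 (R = (536 + 9)² = 545² = 297025)
((958798 - R) - 1065231)/((444 + 165)² - 3537160) = ((958798 - 1*297025) - 1065231)/((444 + 165)² - 3537160) = ((958798 - 297025) - 1065231)/(609² - 3537160) = (661773 - 1065231)/(370881 - 3537160) = -403458/(-3166279) = -403458*(-1/3166279) = 403458/3166279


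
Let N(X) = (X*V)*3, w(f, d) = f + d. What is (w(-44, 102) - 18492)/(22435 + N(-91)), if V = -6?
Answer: -18434/24073 ≈ -0.76575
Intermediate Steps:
w(f, d) = d + f
N(X) = -18*X (N(X) = (X*(-6))*3 = -6*X*3 = -18*X)
(w(-44, 102) - 18492)/(22435 + N(-91)) = ((102 - 44) - 18492)/(22435 - 18*(-91)) = (58 - 18492)/(22435 + 1638) = -18434/24073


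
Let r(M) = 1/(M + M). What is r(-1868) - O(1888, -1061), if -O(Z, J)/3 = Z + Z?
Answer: 42321407/3736 ≈ 11328.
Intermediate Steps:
r(M) = 1/(2*M)
O(Z, J) = -6*Z (O(Z, J) = -3*(Z + Z) = -6*Z)
r(-1868) - O(1888, -1061) = (½)/(-1868) - (-6)*1888 = (½)*(-1/1868) - 1*(-11328) = -1/3736 + 11328 = 42321407/3736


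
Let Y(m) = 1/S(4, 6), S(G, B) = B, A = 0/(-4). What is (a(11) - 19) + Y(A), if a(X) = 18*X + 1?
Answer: 1081/6 ≈ 180.17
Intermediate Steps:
A = 0 (A = 0*(-¼) = 0)
Y(m) = ⅙ (Y(m) = 1/6 = ⅙)
a(X) = 1 + 18*X
(a(11) - 19) + Y(A) = ((1 + 18*11) - 19) + ⅙ = ((1 + 198) - 19) + ⅙ = (199 - 19) + ⅙ = 180 + ⅙ = 1081/6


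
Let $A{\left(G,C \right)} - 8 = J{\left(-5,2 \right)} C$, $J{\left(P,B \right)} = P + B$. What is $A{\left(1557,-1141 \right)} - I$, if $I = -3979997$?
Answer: $3983428$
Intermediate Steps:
$J{\left(P,B \right)} = B + P$
$A{\left(G,C \right)} = 8 - 3 C$ ($A{\left(G,C \right)} = 8 + \left(2 - 5\right) C = 8 - 3 C$)
$A{\left(1557,-1141 \right)} - I = \left(8 - -3423\right) - -3979997 = \left(8 + 3423\right) + 3979997 = 3431 + 3979997 = 3983428$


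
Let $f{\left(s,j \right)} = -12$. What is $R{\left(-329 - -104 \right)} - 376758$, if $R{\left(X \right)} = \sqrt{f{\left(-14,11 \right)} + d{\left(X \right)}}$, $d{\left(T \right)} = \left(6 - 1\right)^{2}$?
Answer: $-376758 + \sqrt{13} \approx -3.7675 \cdot 10^{5}$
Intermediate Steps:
$d{\left(T \right)} = 25$ ($d{\left(T \right)} = 5^{2} = 25$)
$R{\left(X \right)} = \sqrt{13}$ ($R{\left(X \right)} = \sqrt{-12 + 25} = \sqrt{13}$)
$R{\left(-329 - -104 \right)} - 376758 = \sqrt{13} - 376758 = -376758 + \sqrt{13}$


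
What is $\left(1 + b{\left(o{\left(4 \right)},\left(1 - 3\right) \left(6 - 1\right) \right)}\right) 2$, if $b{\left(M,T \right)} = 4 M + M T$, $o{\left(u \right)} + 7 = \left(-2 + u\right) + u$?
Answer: $14$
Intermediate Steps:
$o{\left(u \right)} = -9 + 2 u$ ($o{\left(u \right)} = -7 + \left(\left(-2 + u\right) + u\right) = -7 + \left(-2 + 2 u\right) = -9 + 2 u$)
$\left(1 + b{\left(o{\left(4 \right)},\left(1 - 3\right) \left(6 - 1\right) \right)}\right) 2 = \left(1 + \left(-9 + 2 \cdot 4\right) \left(4 + \left(1 - 3\right) \left(6 - 1\right)\right)\right) 2 = \left(1 + \left(-9 + 8\right) \left(4 - 10\right)\right) 2 = \left(1 - \left(4 - 10\right)\right) 2 = \left(1 - -6\right) 2 = \left(1 + 6\right) 2 = 7 \cdot 2 = 14$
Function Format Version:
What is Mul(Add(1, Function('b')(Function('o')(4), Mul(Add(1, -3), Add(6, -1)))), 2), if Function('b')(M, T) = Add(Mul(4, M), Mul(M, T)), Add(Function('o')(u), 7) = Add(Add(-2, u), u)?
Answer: 14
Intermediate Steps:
Function('o')(u) = Add(-9, Mul(2, u)) (Function('o')(u) = Add(-7, Add(Add(-2, u), u)) = Add(-7, Add(-2, Mul(2, u))) = Add(-9, Mul(2, u)))
Mul(Add(1, Function('b')(Function('o')(4), Mul(Add(1, -3), Add(6, -1)))), 2) = Mul(Add(1, Mul(Add(-9, Mul(2, 4)), Add(4, Mul(Add(1, -3), Add(6, -1))))), 2) = Mul(Add(1, Mul(Add(-9, 8), Add(4, Mul(-2, 5)))), 2) = Mul(Add(1, Mul(-1, Add(4, -10))), 2) = Mul(Add(1, Mul(-1, -6)), 2) = Mul(Add(1, 6), 2) = Mul(7, 2) = 14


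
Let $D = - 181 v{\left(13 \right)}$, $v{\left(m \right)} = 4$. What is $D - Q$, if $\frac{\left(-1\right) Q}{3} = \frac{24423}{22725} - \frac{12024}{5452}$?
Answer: $- \frac{2503374567}{3441575} \approx -727.39$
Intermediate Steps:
$D = -724$ ($D = \left(-181\right) 4 = -724$)
$Q = \frac{11674267}{3441575}$ ($Q = - 3 \left(\frac{24423}{22725} - \frac{12024}{5452}\right) = - 3 \left(24423 \cdot \frac{1}{22725} - \frac{3006}{1363}\right) = - 3 \left(\frac{8141}{7575} - \frac{3006}{1363}\right) = \left(-3\right) \left(- \frac{11674267}{10324725}\right) = \frac{11674267}{3441575} \approx 3.3921$)
$D - Q = -724 - \frac{11674267}{3441575} = - \frac{2503374567}{3441575}$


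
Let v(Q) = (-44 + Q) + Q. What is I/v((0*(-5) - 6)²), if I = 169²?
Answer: 28561/28 ≈ 1020.0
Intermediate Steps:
v(Q) = -44 + 2*Q
I = 28561
I/v((0*(-5) - 6)²) = 28561/(-44 + 2*(0*(-5) - 6)²) = 28561/(-44 + 2*(0 - 6)²) = 28561/(-44 + 2*(-6)²) = 28561/(-44 + 2*36) = 28561/(-44 + 72) = 28561/28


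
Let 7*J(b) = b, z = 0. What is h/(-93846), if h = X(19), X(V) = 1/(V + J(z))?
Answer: -1/1783074 ≈ -5.6083e-7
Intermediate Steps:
J(b) = b/7
X(V) = 1/V (X(V) = 1/(V + (⅐)*0) = 1/(V + 0) = 1/V)
h = 1/19 ≈ 0.052632
h/(-93846) = (1/19)/(-93846) = (1/19)*(-1/93846) = -1/1783074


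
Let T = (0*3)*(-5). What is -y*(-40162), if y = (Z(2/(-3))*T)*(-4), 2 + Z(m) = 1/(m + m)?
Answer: 0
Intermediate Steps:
Z(m) = -2 + 1/(2*m) (Z(m) = -2 + 1/(m + m) = -2 + 1/(2*m))
T = 0 (T = 0*(-5) = 0)
y = 0 (y = ((-2 + 1/(2*((2/(-3)))))*0)*(-4) = ((-2 + 1/(2*((2*(-⅓)))))*0)*(-4) = ((-2 + 1/(2*(-⅔)))*0)*(-4) = ((-2 + (½)*(-3/2))*0)*(-4) = ((-2 - ¾)*0)*(-4) = -11/4*0*(-4) = 0*(-4) = 0)
-y*(-40162) = -1*0*(-40162) = 0*(-40162) = 0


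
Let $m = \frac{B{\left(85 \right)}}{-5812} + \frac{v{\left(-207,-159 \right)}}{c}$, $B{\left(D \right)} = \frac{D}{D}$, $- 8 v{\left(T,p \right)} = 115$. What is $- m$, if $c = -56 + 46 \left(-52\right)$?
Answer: $- \frac{162199}{28455552} \approx -0.0057001$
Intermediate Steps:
$v{\left(T,p \right)} = - \frac{115}{8}$ ($v{\left(T,p \right)} = \left(- \frac{1}{8}\right) 115 = - \frac{115}{8}$)
$c = -2448$ ($c = -56 - 2392 = -2448$)
$B{\left(D \right)} = 1$
$m = \frac{162199}{28455552}$ ($m = 1 \frac{1}{-5812} - \frac{115}{8 \left(-2448\right)} = 1 \left(- \frac{1}{5812}\right) - - \frac{115}{19584} = - \frac{1}{5812} + \frac{115}{19584} = \frac{162199}{28455552} \approx 0.0057001$)
$- m = \left(-1\right) \frac{162199}{28455552} = - \frac{162199}{28455552}$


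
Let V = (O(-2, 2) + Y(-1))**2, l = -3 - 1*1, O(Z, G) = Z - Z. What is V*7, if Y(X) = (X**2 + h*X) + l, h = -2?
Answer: 7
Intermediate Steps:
O(Z, G) = 0
l = -4 (l = -3 - 1 = -4)
Y(X) = -4 + X**2 - 2*X (Y(X) = (X**2 - 2*X) - 4 = -4 + X**2 - 2*X)
V = 1 (V = (0 + (-4 + (-1)**2 - 2*(-1)))**2 = (0 + (-4 + 1 + 2))**2 = (0 - 1)**2 = (-1)**2 = 1)
V*7 = 1*7 = 7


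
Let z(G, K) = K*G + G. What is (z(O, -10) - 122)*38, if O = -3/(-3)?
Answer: -4978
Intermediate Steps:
O = 1 (O = -3*(-⅓) = 1)
z(G, K) = G + G*K (z(G, K) = G*K + G = G + G*K)
(z(O, -10) - 122)*38 = (1*(1 - 10) - 122)*38 = (1*(-9) - 122)*38 = (-9 - 122)*38 = -131*38 = -4978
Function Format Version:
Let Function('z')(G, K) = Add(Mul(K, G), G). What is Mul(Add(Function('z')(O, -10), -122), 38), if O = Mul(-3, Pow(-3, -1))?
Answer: -4978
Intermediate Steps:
O = 1 (O = Mul(-3, Rational(-1, 3)) = 1)
Function('z')(G, K) = Add(G, Mul(G, K)) (Function('z')(G, K) = Add(Mul(G, K), G) = Add(G, Mul(G, K)))
Mul(Add(Function('z')(O, -10), -122), 38) = Mul(Add(Mul(1, Add(1, -10)), -122), 38) = Mul(Add(Mul(1, -9), -122), 38) = Mul(Add(-9, -122), 38) = Mul(-131, 38) = -4978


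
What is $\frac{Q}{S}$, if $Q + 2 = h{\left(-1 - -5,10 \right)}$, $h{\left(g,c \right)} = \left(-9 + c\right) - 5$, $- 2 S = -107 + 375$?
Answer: $\frac{3}{67} \approx 0.044776$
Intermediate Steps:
$S = -134$ ($S = - \frac{-107 + 375}{2} = \left(- \frac{1}{2}\right) 268 = -134$)
$h{\left(g,c \right)} = -14 + c$
$Q = -6$ ($Q = -2 + \left(-14 + 10\right) = -2 - 4 = -6$)
$\frac{Q}{S} = - \frac{6}{-134} = \left(-6\right) \left(- \frac{1}{134}\right) = \frac{3}{67}$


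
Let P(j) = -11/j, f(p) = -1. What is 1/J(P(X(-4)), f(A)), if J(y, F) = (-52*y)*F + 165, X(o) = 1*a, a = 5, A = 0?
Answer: 5/253 ≈ 0.019763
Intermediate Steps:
X(o) = 5 (X(o) = 1*5 = 5)
J(y, F) = 165 - 52*F*y (J(y, F) = -52*F*y + 165 = 165 - 52*F*y)
1/J(P(X(-4)), f(A)) = 1/(165 - 52*(-1)*(-11/5)) = 1/(165 - 572/5) = 1/(253/5) = 5/253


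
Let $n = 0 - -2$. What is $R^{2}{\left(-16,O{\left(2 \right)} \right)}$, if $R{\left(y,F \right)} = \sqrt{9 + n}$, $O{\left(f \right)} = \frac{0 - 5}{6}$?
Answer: $11$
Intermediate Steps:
$O{\left(f \right)} = - \frac{5}{6}$ ($O{\left(f \right)} = \left(-5\right) \frac{1}{6} = - \frac{5}{6}$)
$n = 2$ ($n = 0 + 2 = 2$)
$R{\left(y,F \right)} = \sqrt{11}$ ($R{\left(y,F \right)} = \sqrt{9 + 2} = \sqrt{11}$)
$R^{2}{\left(-16,O{\left(2 \right)} \right)} = \left(\sqrt{11}\right)^{2} = 11$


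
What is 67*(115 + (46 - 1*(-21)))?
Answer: 12194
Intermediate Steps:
67*(115 + (46 - 1*(-21))) = 67*(115 + (46 + 21)) = 67*(115 + 67) = 67*182 = 12194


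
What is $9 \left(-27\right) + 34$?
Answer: $-209$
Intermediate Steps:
$9 \left(-27\right) + 34 = -243 + 34 = -209$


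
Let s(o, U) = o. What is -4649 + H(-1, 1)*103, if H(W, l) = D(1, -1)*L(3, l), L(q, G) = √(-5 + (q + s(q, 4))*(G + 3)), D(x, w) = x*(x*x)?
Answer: -4649 + 103*√19 ≈ -4200.0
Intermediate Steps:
D(x, w) = x³ (D(x, w) = x*x² = x³)
L(q, G) = √(-5 + 2*q*(3 + G)) (L(q, G) = √(-5 + (q + q)*(G + 3)) = √(-5 + (2*q)*(3 + G)) = √(-5 + 2*q*(3 + G)))
H(W, l) = √(13 + 6*l) (H(W, l) = 1³*√(-5 + 6*3 + 2*l*3) = 1*√(-5 + 18 + 6*l) = 1*√(13 + 6*l) = √(13 + 6*l))
-4649 + H(-1, 1)*103 = -4649 + √(13 + 6*1)*103 = -4649 + √(13 + 6)*103 = -4649 + √19*103 = -4649 + 103*√19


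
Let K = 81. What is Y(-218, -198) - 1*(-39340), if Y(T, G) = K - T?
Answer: 39639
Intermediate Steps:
Y(T, G) = 81 - T
Y(-218, -198) - 1*(-39340) = (81 - 1*(-218)) - 1*(-39340) = (81 + 218) + 39340 = 299 + 39340 = 39639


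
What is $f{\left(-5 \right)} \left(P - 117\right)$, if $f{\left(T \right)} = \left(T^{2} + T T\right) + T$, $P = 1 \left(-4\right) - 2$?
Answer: $-5535$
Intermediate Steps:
$P = -6$ ($P = -4 - 2 = -6$)
$f{\left(T \right)} = T + 2 T^{2}$ ($f{\left(T \right)} = \left(T^{2} + T^{2}\right) + T = 2 T^{2} + T = T + 2 T^{2}$)
$f{\left(-5 \right)} \left(P - 117\right) = - 5 \left(1 + 2 \left(-5\right)\right) \left(-6 - 117\right) = - 5 \left(1 - 10\right) \left(-123\right) = \left(-5\right) \left(-9\right) \left(-123\right) = 45 \left(-123\right) = -5535$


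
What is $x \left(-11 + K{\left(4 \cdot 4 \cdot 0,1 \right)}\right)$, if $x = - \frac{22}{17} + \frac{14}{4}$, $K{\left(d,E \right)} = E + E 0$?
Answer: $- \frac{375}{17} \approx -22.059$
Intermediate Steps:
$K{\left(d,E \right)} = E$ ($K{\left(d,E \right)} = E + 0 = E$)
$x = \frac{75}{34}$ ($x = \left(-22\right) \frac{1}{17} + 14 \cdot \frac{1}{4} = - \frac{22}{17} + \frac{7}{2} = \frac{75}{34} \approx 2.2059$)
$x \left(-11 + K{\left(4 \cdot 4 \cdot 0,1 \right)}\right) = \frac{75 \left(-11 + 1\right)}{34} = \frac{75}{34} \left(-10\right) = - \frac{375}{17}$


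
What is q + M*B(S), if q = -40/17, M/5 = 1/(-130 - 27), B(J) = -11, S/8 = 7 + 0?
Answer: -5345/2669 ≈ -2.0026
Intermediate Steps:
S = 56 (S = 8*(7 + 0) = 8*7 = 56)
M = -5/157 (M = 5/(-130 - 27) = 5/(-157) = 5*(-1/157) = -5/157 ≈ -0.031847)
q = -40/17 (q = -40*1/17 = -40/17 ≈ -2.3529)
q + M*B(S) = -40/17 - 5/157*(-11) = -40/17 + 55/157 = -5345/2669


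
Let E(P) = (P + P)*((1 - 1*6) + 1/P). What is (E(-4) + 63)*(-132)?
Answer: -13860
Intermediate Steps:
E(P) = 2*P*(-5 + 1/P) (E(P) = (2*P)*((1 - 6) + 1/P) = (2*P)*(-5 + 1/P) = 2*P*(-5 + 1/P))
(E(-4) + 63)*(-132) = ((2 - 10*(-4)) + 63)*(-132) = ((2 + 40) + 63)*(-132) = (42 + 63)*(-132) = 105*(-132) = -13860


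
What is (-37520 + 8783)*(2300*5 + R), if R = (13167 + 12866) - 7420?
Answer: -865357281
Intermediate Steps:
R = 18613 (R = 26033 - 7420 = 18613)
(-37520 + 8783)*(2300*5 + R) = (-37520 + 8783)*(2300*5 + 18613) = -28737*(11500 + 18613) = -28737*30113 = -865357281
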